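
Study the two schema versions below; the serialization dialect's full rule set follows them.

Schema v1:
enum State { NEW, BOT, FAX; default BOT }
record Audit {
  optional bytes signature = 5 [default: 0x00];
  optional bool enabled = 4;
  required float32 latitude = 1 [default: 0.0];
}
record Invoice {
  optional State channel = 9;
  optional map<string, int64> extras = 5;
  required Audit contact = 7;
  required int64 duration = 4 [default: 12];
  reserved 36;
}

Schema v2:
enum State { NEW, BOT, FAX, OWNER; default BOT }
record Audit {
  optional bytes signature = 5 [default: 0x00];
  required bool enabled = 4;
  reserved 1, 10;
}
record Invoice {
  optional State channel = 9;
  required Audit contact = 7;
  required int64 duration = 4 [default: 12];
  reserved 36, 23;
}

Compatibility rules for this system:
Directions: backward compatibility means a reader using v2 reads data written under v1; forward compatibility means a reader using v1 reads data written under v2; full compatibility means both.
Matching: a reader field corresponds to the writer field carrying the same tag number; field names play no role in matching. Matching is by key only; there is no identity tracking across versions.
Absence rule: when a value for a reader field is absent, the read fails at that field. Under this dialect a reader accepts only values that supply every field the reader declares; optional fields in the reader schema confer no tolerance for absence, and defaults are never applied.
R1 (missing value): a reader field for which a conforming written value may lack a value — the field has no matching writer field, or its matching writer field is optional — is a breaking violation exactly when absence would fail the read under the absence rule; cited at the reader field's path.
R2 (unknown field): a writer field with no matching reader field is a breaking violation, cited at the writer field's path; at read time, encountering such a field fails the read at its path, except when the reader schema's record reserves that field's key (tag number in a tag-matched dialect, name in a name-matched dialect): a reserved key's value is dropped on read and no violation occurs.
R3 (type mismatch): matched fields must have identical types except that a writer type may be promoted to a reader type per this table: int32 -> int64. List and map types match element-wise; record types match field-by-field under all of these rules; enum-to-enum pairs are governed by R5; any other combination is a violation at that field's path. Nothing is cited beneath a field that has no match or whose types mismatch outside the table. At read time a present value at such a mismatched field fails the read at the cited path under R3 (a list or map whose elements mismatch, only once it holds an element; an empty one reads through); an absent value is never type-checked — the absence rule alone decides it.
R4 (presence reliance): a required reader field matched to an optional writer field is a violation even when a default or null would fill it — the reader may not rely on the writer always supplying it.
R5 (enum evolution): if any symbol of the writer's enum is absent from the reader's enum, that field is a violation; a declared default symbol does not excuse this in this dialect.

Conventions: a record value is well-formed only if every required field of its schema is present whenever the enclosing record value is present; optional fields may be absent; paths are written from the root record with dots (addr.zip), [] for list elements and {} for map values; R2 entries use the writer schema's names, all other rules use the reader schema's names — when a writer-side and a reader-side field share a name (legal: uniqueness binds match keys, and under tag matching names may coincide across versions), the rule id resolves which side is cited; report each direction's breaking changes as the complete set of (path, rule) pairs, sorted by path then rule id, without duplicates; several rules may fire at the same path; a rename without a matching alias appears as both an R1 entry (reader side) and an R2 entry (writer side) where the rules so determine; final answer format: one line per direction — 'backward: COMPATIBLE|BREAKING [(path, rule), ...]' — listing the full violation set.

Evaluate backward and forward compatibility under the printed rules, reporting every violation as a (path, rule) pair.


backward: BREAKING [(channel, R1), (contact.enabled, R1), (contact.enabled, R4), (contact.signature, R1), (extras, R2)]; forward: BREAKING [(channel, R1), (channel, R5), (contact.latitude, R1), (contact.signature, R1), (extras, R1)]

arrows below run writer -> reader for Invoice
backward analysis of Invoice with v2 as reader and v1 as writer:
  State -> State, writer optional: channel aligns to channel
  Audit -> Audit, writer required: contact aligns to contact
  int64 -> int64, writer required: duration aligns to duration
  extras (writer side), unknown to reader
  bytes -> bytes, writer optional: contact.signature aligns to contact.signature
  bool -> bool, writer optional: contact.enabled aligns to contact.enabled
  contact.latitude (writer side), unknown to reader
  R1 fires at channel
  R1 fires at contact.enabled
  R4 fires at contact.enabled
  R1 fires at contact.signature
  R2 fires at extras
  => backward verdict for Invoice: BREAKING, 5 violation(s)
forward analysis of Invoice with v1 as reader and v2 as writer:
  State -> State, writer optional: channel aligns to channel
  extras has no writer counterpart
  Audit -> Audit, writer required: contact aligns to contact
  int64 -> int64, writer required: duration aligns to duration
  bytes -> bytes, writer optional: contact.signature aligns to contact.signature
  bool -> bool, writer required: contact.enabled aligns to contact.enabled
  contact.latitude has no writer counterpart
  R1 fires at channel
  R5 fires at channel
  R1 fires at contact.latitude
  R1 fires at contact.signature
  R1 fires at extras
  => forward verdict for Invoice: BREAKING, 5 violation(s)


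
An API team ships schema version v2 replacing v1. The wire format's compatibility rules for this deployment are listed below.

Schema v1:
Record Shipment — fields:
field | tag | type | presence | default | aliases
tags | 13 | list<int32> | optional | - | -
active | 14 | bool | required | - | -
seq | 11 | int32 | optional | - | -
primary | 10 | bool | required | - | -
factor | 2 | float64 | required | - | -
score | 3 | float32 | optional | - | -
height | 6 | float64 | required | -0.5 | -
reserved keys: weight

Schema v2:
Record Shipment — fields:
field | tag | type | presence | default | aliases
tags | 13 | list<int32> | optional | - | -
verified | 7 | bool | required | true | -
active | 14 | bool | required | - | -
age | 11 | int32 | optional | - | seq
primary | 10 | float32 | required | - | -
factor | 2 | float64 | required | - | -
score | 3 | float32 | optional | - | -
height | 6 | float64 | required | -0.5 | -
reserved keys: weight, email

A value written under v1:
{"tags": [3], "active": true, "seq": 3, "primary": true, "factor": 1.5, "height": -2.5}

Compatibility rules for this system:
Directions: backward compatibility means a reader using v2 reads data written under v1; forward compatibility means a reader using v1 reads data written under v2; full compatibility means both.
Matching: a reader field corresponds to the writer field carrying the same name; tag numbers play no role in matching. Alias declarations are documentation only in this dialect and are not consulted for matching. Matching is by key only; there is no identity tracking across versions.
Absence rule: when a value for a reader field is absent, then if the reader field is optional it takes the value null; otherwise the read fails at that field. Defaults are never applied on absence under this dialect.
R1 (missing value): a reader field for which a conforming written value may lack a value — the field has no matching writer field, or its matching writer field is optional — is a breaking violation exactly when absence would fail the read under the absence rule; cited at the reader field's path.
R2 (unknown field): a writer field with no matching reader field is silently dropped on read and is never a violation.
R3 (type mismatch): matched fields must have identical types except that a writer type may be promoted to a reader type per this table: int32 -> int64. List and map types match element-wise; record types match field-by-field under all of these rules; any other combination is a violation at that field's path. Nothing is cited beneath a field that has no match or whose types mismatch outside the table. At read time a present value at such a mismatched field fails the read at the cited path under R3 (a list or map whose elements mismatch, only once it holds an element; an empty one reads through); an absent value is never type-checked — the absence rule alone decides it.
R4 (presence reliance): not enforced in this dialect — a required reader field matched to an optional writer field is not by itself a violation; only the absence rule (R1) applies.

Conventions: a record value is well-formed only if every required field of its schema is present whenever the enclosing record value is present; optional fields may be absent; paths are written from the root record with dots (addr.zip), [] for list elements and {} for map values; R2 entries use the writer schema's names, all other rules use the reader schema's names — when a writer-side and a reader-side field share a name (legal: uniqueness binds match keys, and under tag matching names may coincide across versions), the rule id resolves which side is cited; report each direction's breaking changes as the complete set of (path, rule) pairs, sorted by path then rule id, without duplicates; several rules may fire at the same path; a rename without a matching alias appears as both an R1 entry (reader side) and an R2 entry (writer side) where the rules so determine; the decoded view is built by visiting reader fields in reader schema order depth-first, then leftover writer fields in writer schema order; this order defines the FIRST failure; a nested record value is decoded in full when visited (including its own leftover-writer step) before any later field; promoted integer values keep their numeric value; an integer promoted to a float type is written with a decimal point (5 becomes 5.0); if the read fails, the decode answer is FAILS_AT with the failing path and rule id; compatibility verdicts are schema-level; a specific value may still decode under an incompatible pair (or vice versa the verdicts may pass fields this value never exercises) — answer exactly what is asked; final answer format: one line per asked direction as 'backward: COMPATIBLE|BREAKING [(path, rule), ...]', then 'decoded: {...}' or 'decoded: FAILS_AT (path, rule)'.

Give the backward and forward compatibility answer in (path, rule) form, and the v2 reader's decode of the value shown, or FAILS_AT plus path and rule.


backward: BREAKING [(primary, R3), (verified, R1)]; forward: BREAKING [(primary, R3)]; decoded: FAILS_AT (verified, R1)

each type pair in Shipment: writer, then reader
backward for Shipment (reader v2, writer v1):
  tags <- tags (list<int32> -> list<int32>, writer optional)
  verified has no writer counterpart
  active <- active (bool -> bool, writer required)
  age has no writer counterpart
  primary <- primary (bool -> float32, writer required)
  factor <- factor (float64 -> float64, writer required)
  score <- score (float32 -> float32, writer optional)
  height <- height (float64 -> float64, writer required)
  seq (writer side), unknown to reader
  violation R3 at primary
  violation R1 at verified
  => backward verdict for Shipment: BREAKING, 2 violation(s)
forward for Shipment (reader v1, writer v2):
  tags <- tags (list<int32> -> list<int32>, writer optional)
  active <- active (bool -> bool, writer required)
  seq has no writer counterpart
  primary <- primary (float32 -> bool, writer required)
  factor <- factor (float64 -> float64, writer required)
  score <- score (float32 -> float32, writer optional)
  height <- height (float64 -> float64, writer required)
  verified (writer side), unknown to reader
  age (writer side), unknown to reader
  violation R3 at primary
  => forward verdict for Shipment: BREAKING, 1 violation(s)
decoding the Shipment value with the v2 reader:
  tags := [3]
  read fails at verified under R1 (no fill)
  => FAILS_AT (verified, R1)


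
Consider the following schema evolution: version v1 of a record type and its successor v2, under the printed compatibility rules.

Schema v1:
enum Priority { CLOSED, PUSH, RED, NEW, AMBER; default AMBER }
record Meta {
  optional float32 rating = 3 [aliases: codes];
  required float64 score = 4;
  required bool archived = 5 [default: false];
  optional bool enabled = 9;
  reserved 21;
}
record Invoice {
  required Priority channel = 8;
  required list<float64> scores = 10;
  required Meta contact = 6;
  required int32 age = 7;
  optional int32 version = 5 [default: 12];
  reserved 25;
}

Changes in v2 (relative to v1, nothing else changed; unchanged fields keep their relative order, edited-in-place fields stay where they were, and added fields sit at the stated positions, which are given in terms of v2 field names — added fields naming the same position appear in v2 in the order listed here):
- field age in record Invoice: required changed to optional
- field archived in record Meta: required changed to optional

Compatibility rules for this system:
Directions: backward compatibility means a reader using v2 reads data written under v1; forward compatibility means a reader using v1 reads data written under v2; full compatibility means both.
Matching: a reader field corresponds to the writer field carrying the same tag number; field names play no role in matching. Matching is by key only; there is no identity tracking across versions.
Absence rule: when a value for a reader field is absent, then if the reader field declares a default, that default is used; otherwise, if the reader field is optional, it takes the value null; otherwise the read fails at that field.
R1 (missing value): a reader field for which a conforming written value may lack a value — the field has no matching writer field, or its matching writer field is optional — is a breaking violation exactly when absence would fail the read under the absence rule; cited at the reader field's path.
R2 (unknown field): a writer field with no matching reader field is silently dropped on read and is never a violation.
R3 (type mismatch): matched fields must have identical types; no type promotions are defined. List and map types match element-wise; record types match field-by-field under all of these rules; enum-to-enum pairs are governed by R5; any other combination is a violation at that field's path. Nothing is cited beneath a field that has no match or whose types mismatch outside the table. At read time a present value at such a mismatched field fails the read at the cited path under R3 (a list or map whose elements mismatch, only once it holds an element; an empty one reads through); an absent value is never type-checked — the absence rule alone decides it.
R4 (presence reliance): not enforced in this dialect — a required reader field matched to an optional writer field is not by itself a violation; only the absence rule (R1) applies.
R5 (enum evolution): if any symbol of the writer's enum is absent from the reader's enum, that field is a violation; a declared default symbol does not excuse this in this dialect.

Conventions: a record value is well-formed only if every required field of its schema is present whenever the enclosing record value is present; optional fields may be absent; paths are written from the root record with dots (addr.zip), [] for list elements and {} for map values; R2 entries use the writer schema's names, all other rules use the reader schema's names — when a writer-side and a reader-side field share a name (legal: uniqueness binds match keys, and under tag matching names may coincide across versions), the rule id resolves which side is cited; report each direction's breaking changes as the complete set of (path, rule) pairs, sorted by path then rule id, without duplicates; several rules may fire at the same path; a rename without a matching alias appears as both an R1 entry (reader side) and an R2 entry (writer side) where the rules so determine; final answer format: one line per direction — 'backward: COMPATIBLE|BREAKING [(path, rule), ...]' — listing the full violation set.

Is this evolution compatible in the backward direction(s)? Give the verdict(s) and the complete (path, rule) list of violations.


backward: COMPATIBLE []

in Invoice below, arrows point writer -> reader
backward analysis of Invoice with v2 as reader and v1 as writer:
  channel <- channel (Priority -> Priority, writer required)
  scores <- scores (list<float64> -> list<float64>, writer required)
  contact <- contact (Meta -> Meta, writer required)
  age <- age (int32 -> int32, writer required)
  version <- version (int32 -> int32, writer optional)
  contact.rating <- contact.rating (float32 -> float32, writer optional)
  contact.score <- contact.score (float64 -> float64, writer required)
  contact.archived <- contact.archived (bool -> bool, writer required)
  contact.enabled <- contact.enabled (bool -> bool, writer optional)
  nothing fires on Invoice: backward is COMPATIBLE
the other Invoice changes do not affect what is asked:
  field age in record Invoice: required changed to optional -> matters only for Invoice's forward compatibility — outside the asked direction
  field archived in record Meta: required changed to optional -> no rule fires on it in Invoice's dialect; the asked verdict holds


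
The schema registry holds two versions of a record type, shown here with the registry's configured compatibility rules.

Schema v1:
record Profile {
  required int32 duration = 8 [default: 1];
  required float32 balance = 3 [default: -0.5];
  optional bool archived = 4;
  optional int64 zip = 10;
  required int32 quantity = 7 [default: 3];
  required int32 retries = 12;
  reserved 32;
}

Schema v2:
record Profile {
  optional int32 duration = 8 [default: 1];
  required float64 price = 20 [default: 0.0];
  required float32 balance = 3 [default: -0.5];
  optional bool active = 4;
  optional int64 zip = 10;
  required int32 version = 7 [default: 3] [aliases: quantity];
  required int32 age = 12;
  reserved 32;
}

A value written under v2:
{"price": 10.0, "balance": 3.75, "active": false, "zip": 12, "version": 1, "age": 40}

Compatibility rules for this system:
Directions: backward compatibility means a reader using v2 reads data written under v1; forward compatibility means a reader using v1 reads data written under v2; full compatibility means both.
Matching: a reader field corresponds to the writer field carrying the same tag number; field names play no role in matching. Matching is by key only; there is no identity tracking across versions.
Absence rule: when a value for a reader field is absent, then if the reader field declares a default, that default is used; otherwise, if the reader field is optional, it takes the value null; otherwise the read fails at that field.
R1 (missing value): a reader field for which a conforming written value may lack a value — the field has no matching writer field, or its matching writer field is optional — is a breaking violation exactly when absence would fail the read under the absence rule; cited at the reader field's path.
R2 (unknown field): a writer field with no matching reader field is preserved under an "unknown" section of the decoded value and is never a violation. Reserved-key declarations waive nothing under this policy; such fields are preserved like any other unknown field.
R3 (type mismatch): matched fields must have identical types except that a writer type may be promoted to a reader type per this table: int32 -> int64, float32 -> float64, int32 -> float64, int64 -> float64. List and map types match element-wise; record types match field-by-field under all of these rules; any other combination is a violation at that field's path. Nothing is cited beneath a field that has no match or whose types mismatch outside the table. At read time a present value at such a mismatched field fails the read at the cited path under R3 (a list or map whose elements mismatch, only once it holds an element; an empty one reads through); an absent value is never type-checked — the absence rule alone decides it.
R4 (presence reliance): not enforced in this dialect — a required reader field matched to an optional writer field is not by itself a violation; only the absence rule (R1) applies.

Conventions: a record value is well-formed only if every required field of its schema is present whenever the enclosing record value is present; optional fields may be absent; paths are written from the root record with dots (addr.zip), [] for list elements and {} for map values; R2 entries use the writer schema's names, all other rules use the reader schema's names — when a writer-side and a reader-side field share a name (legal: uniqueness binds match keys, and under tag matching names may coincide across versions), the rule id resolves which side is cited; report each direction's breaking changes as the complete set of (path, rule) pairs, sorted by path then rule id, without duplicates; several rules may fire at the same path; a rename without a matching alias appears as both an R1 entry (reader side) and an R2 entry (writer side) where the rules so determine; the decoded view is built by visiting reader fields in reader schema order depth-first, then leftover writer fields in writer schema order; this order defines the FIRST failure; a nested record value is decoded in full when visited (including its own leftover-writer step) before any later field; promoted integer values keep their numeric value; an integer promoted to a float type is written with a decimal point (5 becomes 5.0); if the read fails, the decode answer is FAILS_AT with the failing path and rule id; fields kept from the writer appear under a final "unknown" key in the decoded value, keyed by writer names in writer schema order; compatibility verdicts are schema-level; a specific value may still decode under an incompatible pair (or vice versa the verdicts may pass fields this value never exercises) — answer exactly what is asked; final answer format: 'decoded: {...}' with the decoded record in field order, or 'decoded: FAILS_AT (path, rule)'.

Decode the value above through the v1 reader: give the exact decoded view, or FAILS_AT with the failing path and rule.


the writer's type comes first in each Profile pair
decode walk for Profile under reader schema v1:
  duration := 1 (absent -> default)
  balance := 3.75
  archived := false (from writer active)
  zip := 12
  quantity := 1 (from writer version)
  retries := 40 (from writer age)
  writer price: kept under "unknown"
  => decoded: {"duration": 1, "balance": 3.75, "archived": false, "zip": 12, "quantity": 1, "retries": 40, "unknown": {"price": 10.0}}
ruling out the remaining Profile differences:
  renamed field quantity to version in record Profile (alias quantity declared on the renamed field) -> fires no rule on Profile under this dialect and leaves the result unchanged
  field duration in record Profile: required changed to optional -> fires no rule on Profile under this dialect and leaves the result unchanged
  renamed field archived to active in record Profile -> fires no rule on Profile under this dialect and leaves the result unchanged
  renamed field retries to age in record Profile -> fires no rule on Profile under this dialect and leaves the result unchanged

decoded: {"duration": 1, "balance": 3.75, "archived": false, "zip": 12, "quantity": 1, "retries": 40, "unknown": {"price": 10.0}}


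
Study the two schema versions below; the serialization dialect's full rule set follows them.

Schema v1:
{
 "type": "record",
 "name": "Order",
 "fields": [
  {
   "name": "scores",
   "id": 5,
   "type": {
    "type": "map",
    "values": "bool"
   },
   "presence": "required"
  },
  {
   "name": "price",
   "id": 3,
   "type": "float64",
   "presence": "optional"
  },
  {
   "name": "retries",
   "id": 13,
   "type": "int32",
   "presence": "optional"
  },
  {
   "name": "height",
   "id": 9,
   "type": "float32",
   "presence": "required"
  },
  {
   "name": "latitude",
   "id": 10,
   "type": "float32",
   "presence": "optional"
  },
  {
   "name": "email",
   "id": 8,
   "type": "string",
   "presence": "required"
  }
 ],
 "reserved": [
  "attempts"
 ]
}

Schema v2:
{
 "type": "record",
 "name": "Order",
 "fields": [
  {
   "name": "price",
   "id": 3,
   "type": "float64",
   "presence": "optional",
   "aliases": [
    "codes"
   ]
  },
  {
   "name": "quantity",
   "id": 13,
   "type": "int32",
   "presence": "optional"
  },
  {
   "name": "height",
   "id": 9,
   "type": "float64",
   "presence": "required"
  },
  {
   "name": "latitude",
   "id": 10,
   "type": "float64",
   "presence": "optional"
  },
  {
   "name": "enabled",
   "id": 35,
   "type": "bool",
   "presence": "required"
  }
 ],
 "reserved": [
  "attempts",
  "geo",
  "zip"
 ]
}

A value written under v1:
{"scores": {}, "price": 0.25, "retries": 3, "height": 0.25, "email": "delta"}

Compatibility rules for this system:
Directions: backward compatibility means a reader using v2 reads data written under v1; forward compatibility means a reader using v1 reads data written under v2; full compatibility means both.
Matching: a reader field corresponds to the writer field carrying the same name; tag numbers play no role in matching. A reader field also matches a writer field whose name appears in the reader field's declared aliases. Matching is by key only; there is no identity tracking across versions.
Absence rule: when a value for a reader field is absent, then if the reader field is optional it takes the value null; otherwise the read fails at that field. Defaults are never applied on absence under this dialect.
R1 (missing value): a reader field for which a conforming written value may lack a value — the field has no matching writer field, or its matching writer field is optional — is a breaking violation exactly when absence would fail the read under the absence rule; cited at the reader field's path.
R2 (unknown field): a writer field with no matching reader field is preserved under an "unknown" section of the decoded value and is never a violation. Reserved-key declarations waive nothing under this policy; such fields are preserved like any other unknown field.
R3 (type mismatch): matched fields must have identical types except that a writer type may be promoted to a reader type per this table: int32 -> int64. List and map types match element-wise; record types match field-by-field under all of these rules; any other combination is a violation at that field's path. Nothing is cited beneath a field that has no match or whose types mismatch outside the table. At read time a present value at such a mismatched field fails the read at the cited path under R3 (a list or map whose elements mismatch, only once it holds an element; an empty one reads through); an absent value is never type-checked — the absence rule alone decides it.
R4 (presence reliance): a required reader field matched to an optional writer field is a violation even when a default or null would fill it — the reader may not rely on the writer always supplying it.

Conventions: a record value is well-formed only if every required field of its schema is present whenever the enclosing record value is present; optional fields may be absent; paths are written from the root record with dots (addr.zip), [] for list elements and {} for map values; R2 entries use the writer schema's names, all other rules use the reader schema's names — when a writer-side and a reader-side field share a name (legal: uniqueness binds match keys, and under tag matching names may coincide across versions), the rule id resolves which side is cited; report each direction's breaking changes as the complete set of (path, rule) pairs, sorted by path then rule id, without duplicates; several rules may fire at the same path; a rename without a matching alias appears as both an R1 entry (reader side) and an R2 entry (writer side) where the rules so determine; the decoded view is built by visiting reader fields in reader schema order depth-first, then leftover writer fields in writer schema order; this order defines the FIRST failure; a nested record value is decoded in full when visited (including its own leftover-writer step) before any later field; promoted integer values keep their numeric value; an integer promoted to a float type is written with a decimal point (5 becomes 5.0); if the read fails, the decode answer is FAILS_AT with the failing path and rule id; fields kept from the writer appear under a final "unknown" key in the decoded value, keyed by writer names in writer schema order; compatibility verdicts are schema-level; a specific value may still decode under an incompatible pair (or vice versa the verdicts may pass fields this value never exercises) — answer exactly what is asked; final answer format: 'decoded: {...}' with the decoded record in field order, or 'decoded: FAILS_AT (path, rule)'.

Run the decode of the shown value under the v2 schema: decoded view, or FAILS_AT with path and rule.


the writer's type comes first in each Order pair
decode (reader v2):
  price := 0.25
  quantity := null (not supplied -> null)
  read fails at height under R3
  => FAILS_AT (height, R3)
the rest of the Order diff is inert for this question:
  removed field email from record Order -> schema-level compatibility only; this Order value's decode is unchanged
  renamed field retries to quantity in record Order -> fires no rule on Order under this dialect and leaves the result unchanged
  field latitude in record Order: type float32 changed to float64 -> schema-level compatibility only; this Order value's decode is unchanged
  removed field scores from record Order -> schema-level compatibility only; this Order value's decode is unchanged
  added field enabled to record Order: required bool, tag 35 (in v2 it sits last) -> schema-level compatibility only; this Order value's decode is unchanged

decoded: FAILS_AT (height, R3)


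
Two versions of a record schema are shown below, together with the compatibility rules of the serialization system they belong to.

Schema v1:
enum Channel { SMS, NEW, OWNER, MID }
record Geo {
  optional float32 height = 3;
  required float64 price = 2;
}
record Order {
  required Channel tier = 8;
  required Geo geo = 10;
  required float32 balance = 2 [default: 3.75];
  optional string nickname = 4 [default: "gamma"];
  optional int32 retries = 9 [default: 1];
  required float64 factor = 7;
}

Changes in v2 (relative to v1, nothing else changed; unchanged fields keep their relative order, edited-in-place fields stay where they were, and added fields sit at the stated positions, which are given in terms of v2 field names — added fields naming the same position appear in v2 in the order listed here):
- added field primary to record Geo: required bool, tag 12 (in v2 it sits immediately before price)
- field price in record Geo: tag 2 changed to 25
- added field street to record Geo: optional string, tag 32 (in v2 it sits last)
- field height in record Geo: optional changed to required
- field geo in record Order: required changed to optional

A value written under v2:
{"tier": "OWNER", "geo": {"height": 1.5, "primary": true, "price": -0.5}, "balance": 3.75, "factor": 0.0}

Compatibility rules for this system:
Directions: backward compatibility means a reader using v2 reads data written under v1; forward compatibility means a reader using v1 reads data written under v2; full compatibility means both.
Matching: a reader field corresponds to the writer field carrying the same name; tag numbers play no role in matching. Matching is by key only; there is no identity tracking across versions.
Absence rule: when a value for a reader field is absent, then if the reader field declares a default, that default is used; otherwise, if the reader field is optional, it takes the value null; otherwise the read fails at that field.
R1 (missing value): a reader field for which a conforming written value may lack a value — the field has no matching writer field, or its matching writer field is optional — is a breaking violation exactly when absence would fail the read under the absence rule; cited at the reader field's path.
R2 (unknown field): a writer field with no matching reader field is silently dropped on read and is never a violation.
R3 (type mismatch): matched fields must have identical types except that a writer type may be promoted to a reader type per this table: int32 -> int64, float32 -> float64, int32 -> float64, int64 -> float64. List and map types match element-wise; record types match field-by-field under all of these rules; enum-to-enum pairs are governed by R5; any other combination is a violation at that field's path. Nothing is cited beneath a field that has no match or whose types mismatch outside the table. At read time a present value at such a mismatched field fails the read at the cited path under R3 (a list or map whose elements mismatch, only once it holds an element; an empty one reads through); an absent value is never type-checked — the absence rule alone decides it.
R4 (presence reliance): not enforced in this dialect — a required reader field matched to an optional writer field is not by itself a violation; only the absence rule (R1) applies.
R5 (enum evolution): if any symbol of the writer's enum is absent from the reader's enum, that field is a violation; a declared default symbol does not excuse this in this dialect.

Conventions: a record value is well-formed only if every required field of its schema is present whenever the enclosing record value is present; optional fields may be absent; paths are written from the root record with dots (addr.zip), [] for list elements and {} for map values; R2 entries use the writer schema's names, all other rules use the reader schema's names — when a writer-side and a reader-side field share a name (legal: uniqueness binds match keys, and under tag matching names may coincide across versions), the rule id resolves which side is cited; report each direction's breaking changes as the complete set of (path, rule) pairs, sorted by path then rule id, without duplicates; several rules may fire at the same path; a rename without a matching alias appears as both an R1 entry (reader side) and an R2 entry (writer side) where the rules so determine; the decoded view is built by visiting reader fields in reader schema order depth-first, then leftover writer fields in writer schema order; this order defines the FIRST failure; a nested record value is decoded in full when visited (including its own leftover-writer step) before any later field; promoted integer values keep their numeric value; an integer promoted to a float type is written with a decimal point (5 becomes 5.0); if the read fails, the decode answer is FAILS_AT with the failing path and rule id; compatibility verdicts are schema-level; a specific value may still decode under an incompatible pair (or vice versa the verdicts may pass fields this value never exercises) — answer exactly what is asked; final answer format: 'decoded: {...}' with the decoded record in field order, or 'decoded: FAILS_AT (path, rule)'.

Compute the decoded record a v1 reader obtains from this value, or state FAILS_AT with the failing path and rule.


decoded: {"tier": "OWNER", "geo": {"height": 1.5, "price": -0.5}, "balance": 3.75, "nickname": "gamma", "retries": 1, "factor": 0.0}

each type pair in Order: writer, then reader
decode walk for Order under reader schema v1:
  tier := "OWNER"
  geo.height := 1.5
  geo.price := -0.5
  writer geo.primary: unmatched, discarded
  balance := 3.75
  nickname := "gamma" (no value, default fills)
  retries := 1 (no value, default fills)
  factor := 0.0
  => decoded: {"tier": "OWNER", "geo": {"height": 1.5, "price": -0.5}, "balance": 3.75, "nickname": "gamma", "retries": 1, "factor": 0.0}
the rest of the Order diff is inert for this question:
  added field street to record Geo: optional string, tag 32 (in v2 it sits last) -> fires no rule on Order under this dialect and leaves the result unchanged
  field price in record Geo: tag 2 changed to 25 -> fires no rule on Order under this dialect and leaves the result unchanged
  added field primary to record Geo: required bool, tag 12 (in v2 it sits immediately before price) -> matters for Order compatibility verdicts, not for this value's decode
  field height in record Geo: optional changed to required -> matters for Order compatibility verdicts, not for this value's decode
  field geo in record Order: required changed to optional -> matters for Order compatibility verdicts, not for this value's decode


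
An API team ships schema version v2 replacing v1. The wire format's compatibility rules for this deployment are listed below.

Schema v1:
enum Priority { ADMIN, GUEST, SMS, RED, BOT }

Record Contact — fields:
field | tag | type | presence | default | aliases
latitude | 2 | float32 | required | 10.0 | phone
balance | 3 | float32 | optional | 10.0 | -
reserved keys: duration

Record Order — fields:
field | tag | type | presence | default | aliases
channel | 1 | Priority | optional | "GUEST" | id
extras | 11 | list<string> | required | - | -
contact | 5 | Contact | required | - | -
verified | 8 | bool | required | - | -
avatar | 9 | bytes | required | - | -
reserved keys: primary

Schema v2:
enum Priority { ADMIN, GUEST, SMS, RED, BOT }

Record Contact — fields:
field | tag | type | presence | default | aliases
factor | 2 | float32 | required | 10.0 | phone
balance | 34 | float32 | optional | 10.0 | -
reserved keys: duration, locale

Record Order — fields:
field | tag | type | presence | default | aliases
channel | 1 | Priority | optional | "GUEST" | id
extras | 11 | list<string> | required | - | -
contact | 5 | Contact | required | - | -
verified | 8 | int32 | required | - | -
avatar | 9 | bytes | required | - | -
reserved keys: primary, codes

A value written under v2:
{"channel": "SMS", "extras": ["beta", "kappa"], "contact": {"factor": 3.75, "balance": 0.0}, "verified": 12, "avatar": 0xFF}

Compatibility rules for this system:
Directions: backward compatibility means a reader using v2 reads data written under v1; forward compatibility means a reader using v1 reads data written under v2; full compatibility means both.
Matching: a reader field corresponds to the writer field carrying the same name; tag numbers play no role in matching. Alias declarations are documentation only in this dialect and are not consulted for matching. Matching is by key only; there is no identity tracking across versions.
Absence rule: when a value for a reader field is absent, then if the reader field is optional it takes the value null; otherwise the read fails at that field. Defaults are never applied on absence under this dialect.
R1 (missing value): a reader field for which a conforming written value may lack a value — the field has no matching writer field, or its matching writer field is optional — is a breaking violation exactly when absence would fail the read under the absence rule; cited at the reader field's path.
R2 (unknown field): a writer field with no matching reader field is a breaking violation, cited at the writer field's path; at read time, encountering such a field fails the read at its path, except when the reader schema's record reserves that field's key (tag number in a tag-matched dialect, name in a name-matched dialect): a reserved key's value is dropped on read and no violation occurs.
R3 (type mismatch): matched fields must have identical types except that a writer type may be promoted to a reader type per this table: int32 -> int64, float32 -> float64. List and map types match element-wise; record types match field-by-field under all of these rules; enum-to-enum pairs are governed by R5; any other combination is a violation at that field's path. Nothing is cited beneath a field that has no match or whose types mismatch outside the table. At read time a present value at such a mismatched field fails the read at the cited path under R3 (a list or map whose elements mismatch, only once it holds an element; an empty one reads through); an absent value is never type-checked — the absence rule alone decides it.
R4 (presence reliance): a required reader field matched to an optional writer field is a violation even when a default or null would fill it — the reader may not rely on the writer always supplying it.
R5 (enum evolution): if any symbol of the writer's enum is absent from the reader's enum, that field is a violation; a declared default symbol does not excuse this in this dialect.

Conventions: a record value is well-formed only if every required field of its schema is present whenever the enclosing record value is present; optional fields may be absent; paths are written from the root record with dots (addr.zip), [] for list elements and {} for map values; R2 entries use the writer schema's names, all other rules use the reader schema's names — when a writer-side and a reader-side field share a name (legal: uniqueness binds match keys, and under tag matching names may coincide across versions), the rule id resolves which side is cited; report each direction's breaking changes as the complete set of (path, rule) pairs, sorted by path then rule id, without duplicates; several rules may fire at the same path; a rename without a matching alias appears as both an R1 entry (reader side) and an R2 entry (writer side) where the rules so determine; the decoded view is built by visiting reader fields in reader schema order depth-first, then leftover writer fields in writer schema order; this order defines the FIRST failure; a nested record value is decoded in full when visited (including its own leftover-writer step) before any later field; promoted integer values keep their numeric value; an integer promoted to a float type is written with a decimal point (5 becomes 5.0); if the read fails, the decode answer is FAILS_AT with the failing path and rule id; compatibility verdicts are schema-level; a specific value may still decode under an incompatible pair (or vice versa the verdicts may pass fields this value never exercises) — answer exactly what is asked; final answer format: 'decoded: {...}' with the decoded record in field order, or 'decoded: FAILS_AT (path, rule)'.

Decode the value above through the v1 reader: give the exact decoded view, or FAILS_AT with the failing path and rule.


each type pair in Order: writer, then reader
migrating the Order value to v1:
  channel := "SMS"
  extras := ["beta", "kappa"]
  read fails at contact.latitude under R1 (no fill)
  => FAILS_AT (contact.latitude, R1)
checking off the Order differences that do not matter here:
  field verified in record Order: type bool changed to int32 -> a verdict-level change on Order — the shown value reads the same
  field balance in record Contact: tag 3 changed to 34 -> triggers nothing under the printed rules; the Order answer is the same either way

decoded: FAILS_AT (contact.latitude, R1)
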